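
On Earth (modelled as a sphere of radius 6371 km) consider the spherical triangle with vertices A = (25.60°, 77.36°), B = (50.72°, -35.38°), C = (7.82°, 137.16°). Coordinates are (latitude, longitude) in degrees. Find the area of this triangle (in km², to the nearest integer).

Side lengths (central angles): a = 2.1137, b = 1.0377, c = 1.4568 rad; semiperimeter s = 2.3041.
By l'Huilier's theorem, tan(E/4) = √[tan(s/2) tan((s−a)/2) tan((s−b)/2) tan((s−c)/2)], giving spherical excess E = 1.0417 rad.
Area = E·R² = 1.0417 × (6371)² ≈ 42284111 km².

42284111 km²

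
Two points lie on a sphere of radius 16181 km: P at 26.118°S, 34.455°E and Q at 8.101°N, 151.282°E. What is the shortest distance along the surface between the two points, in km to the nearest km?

Let φ₁ = -0.4558 rad, φ₂ = 0.1414 rad, and Δλ = 2.0390 rad.
cos c = sin φ₁ sin φ₂ + cos φ₁ cos φ₂ cos Δλ = (-0.4402)(0.1409) + (0.8979)(0.9900)(-0.4513) = -0.46321,
so c = arccos(-0.46321) = 2.05241 rad.
Distance = R·c = 16181 × 2.0524 ≈ 33210 km.

33210 km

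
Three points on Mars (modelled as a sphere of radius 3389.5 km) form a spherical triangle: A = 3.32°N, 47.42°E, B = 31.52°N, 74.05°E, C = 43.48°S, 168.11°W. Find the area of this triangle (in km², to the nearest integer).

16566608 km²

Side lengths (central angles): a = 2.2765, b = 2.2515, c = 0.6583 rad; semiperimeter s = 2.5932.
By l'Huilier's theorem, tan(E/4) = √[tan(s/2) tan((s−a)/2) tan((s−b)/2) tan((s−c)/2)], giving spherical excess E = 1.4420 rad.
Area = E·R² = 1.4420 × (3389.5)² ≈ 16566608 km².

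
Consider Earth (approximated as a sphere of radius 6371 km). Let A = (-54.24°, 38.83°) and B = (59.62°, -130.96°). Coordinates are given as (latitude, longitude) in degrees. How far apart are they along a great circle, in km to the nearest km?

19156 km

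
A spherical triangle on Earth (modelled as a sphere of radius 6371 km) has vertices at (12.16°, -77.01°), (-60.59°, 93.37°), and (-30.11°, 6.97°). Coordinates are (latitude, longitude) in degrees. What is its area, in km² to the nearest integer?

52933343 km²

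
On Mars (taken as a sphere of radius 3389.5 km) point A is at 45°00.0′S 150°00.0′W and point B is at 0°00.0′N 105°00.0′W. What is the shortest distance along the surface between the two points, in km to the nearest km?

3549 km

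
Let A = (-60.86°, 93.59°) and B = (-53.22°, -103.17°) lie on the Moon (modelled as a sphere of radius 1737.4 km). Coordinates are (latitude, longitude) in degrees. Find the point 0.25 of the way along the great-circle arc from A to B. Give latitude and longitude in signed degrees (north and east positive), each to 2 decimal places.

-76.52°, 106.82°

Central angle δ = 1.1369 rad. Interpolating on the sphere with fraction f = 0.25:
P = [sin((1−f)δ)·A + sin(fδ)·B] / sin δ = 0.8300·A + 0.3091·B in Cartesian coordinates,
giving P = (-0.0675, 0.2232, -0.9724), i.e. latitude -76.52°, longitude 106.82°.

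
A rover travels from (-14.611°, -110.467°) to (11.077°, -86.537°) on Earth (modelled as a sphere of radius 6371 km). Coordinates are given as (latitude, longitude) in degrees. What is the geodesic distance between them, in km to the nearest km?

3888 km

Let φ₁ = -0.2550 rad, φ₂ = 0.1933 rad, and Δλ = 0.4177 rad.
Haversine: a = sin²(Δφ/2) + cos φ₁ cos φ₂ sin²(Δλ/2) = 0.0494 + (0.9677)(0.9814)(0.0430) = 0.09023.
Central angle c = 2·arcsin(√a) = 0.61019 rad.
Distance = R·c = 6371 × 0.6102 ≈ 3888 km.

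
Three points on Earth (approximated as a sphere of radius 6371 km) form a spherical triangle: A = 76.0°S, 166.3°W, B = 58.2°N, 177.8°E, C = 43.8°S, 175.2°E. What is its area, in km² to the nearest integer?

Side lengths (central angles): a = 1.7806, b = 0.5787, c = 2.3491 rad; semiperimeter s = 2.3542.
By l'Huilier's theorem, tan(E/4) = √[tan(s/2) tan((s−a)/2) tan((s−b)/2) tan((s−c)/2)], giving spherical excess E = 0.1893 rad.
Area = E·R² = 0.1893 × (6371)² ≈ 7684896 km².

7684896 km²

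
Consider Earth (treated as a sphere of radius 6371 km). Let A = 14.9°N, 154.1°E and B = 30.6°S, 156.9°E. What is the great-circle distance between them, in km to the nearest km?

In radians: φ₁ = 0.2601, φ₂ = -0.5341, Δλ = 2.800° = 0.0489 rad.
cos c = sin φ₁ sin φ₂ + cos φ₁ cos φ₂ cos Δλ = (0.2571)(-0.5090) + (0.9664)(0.8607)(0.9988) = 0.69992,
so c = arccos(0.69992) = 0.79552 rad.
Distance = R·c = 6371 × 0.7955 ≈ 5068 km.

5068 km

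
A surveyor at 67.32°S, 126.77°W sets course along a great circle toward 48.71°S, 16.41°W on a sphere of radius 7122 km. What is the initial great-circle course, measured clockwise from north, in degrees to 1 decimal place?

Δλ = 110.360° = 1.9261 rad.
y = sin Δλ · cos φ₂ = (0.9375)(0.6599) = 0.6186
x = cos φ₁ sin φ₂ − sin φ₁ cos φ₂ cos Δλ = (0.3856)(-0.7514) − (-0.9227)(0.6599)(-0.3479) = -0.5015
θ = atan2(y, x) = 129.03°, so the bearing is 129.0°.

129.0°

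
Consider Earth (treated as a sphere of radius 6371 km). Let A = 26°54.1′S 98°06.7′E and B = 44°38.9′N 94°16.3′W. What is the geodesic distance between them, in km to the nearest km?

17754 km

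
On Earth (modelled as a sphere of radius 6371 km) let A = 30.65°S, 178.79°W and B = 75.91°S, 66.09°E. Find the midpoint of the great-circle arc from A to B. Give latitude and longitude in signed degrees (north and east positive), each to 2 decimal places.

Central angle δ = 1.1532 rad. Interpolating on the sphere with fraction f = 0.5:
P = [sin((1−f)δ)·A + sin(fδ)·B] / sin δ = 0.5964·A + 0.5964·B in Cartesian coordinates,
giving P = (-0.4541, 0.1219, -0.8825), i.e. latitude -61.95°, longitude 164.97°.

-61.95°, 164.97°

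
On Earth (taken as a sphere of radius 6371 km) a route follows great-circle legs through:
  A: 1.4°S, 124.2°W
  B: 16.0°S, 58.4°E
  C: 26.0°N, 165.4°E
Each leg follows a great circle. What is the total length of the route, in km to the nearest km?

30505 km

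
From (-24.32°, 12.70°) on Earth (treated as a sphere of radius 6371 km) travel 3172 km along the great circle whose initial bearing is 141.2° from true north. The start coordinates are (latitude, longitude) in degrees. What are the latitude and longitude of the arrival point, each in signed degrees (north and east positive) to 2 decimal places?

Angular distance δ = d/R = 3172/6371 = 0.49788 rad; initial bearing θ = 2.4644 rad.
sin φ₂ = sin φ₁ cos δ + cos φ₁ sin δ cos θ = (-0.4118)(0.8786) + (0.9113)(0.4776)(-0.7793) = -0.7010, so φ₂ = -44.51°.
Δλ = atan2(sin θ sin δ cos φ₁, cos δ − sin φ₁ sin φ₂) = atan2(0.2727, 0.5899) = 24.809°.
λ₂ = 12.700° + 24.809° = 37.51°.

-44.51°, 37.51°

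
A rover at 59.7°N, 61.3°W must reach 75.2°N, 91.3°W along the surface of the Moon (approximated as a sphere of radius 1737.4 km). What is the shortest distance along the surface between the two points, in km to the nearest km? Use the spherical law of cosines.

572 km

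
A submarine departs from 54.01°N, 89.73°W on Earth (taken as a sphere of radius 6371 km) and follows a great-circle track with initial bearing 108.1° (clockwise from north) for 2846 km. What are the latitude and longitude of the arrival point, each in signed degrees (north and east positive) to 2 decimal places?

40.61°, -56.99°

Angular distance δ = d/R = 2846/6371 = 0.44671 rad; initial bearing θ = 1.8867 rad.
sin φ₂ = sin φ₁ cos δ + cos φ₁ sin δ cos θ = (0.8091)(0.9019) + (0.5876)(0.4320)(-0.3107) = 0.6509, so φ₂ = 40.61°.
Δλ = atan2(sin θ sin δ cos φ₁, cos δ − sin φ₁ sin φ₂) = atan2(0.2413, 0.3753) = 32.742°.
λ₂ = -89.730° + 32.742° = -56.99°.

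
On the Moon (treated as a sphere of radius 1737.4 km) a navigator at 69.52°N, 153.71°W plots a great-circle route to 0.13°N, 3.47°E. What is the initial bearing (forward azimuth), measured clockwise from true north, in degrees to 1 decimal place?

24.2°

Δλ = 157.180° = 2.7433 rad.
y = sin Δλ · cos φ₂ = (0.3878)(1.0000) = 0.3878
x = cos φ₁ sin φ₂ − sin φ₁ cos φ₂ cos Δλ = (0.3499)(0.0023) − (0.9368)(1.0000)(-0.9217) = 0.8643
θ = atan2(y, x) = 24.17°, so the bearing is 24.2°.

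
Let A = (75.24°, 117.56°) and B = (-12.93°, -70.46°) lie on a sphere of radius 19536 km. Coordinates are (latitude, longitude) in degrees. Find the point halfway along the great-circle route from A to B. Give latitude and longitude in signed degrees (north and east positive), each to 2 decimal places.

The central angle between A and B is δ = 2.0513 rad.
With f = 0.5, the slerp weights are sin((1−f)δ)/sin δ = 0.9643 and sin(fδ)/sin δ = 0.9643.
Weighted sum of the unit vectors: (0.9643)·(-0.1179,0.2259,0.9670) + (0.9643)·(0.3260,-0.9185,-0.2238) = (0.2007, -0.6679, 0.7167).
Converting back: φ = atan2(z, √(x²+y²)) = 45.78°, λ = atan2(y, x) = -73.28°.

45.78°, -73.28°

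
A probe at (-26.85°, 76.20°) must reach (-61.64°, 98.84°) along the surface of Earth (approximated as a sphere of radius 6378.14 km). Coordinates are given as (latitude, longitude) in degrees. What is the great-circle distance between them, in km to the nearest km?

With latitudes φ₁ = -26.850°, φ₂ = -61.640° and longitude difference Δλ = 22.640°:
Haversine: a = sin²(Δφ/2) + cos φ₁ cos φ₂ sin²(Δλ/2) = 0.0894 + (0.8922)(0.4750)(0.0385) = 0.10570.
Central angle c = 2·arcsin(√a) = 0.66228 rad.
Distance = R·c = 6378.14 × 0.6623 ≈ 4224 km.

4224 km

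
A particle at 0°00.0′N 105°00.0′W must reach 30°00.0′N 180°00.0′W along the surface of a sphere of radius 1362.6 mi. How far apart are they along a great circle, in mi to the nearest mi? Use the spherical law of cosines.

With latitudes φ₁ = 0.000°, φ₂ = 30.000° and longitude difference Δλ = -75.000°:
cos c = sin φ₁ sin φ₂ + cos φ₁ cos φ₂ cos Δλ = (0.0000)(0.5000) + (1.0000)(0.8660)(0.2588) = 0.22414,
so c = arccos(0.22414) = 1.34473 rad.
Distance = R·c = 1362.6 × 1.3447 ≈ 1832 mi.

1832 mi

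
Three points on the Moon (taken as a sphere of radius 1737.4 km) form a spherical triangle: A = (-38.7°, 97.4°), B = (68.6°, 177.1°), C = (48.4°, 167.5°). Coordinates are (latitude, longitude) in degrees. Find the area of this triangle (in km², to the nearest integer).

Side lengths (central angles): a = 0.3623, b = 1.8663, c = 2.1308 rad; semiperimeter s = 2.1797.
By l'Huilier's theorem, tan(E/4) = √[tan(s/2) tan((s−a)/2) tan((s−b)/2) tan((s−c)/2)], giving spherical excess E = 0.3884 rad.
Area = E·R² = 0.3884 × (1737.4)² ≈ 1172427 km².

1172427 km²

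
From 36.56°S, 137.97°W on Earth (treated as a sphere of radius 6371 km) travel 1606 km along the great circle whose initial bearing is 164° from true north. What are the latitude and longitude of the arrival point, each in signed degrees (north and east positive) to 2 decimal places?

Angular distance δ = d/R = 1606/6371 = 0.25208 rad; initial bearing θ = 2.8623 rad.
sin φ₂ = sin φ₁ cos δ + cos φ₁ sin δ cos θ = (-0.5957)(0.9684) + (0.8032)(0.2494)(-0.9613) = -0.7694, so φ₂ = -50.30°.
Δλ = atan2(sin θ sin δ cos φ₁, cos δ − sin φ₁ sin φ₂) = atan2(0.0552, 0.5101) = 6.179°.
λ₂ = -137.970° + 6.179° = -131.79°.

-50.30°, -131.79°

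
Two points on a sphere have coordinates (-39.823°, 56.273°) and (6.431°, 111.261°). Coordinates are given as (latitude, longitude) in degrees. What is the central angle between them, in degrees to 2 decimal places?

68.52°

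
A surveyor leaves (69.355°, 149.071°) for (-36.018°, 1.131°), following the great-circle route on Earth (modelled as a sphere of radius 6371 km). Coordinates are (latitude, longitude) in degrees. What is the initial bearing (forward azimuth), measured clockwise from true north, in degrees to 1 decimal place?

With φ₁ = 1.2105, φ₂ = -0.6286, Δλ = -2.5820 rad, the forward-azimuth formula gives
θ = atan2( sin Δλ cos φ₂ , cos φ₁ sin φ₂ − sin φ₁ cos φ₂ cos Δλ ) = atan2(-0.4293, 0.4341) = -44.68°.
Adding 360° brings this into [0°, 360°): 315.3°.

315.3°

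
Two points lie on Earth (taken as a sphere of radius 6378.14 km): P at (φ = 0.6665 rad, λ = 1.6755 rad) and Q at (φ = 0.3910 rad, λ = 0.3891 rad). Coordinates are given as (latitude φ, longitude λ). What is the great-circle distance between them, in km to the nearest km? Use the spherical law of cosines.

With latitudes φ₁ = 38.188°, φ₂ = 22.403° and longitude difference Δλ = -73.705°:
cos c = sin φ₁ sin φ₂ + cos φ₁ cos φ₂ cos Δλ = (0.6182)(0.3811) + (0.7860)(0.9245)(0.2806) = 0.43951,
so c = arccos(0.43951) = 1.11575 rad.
Distance = R·c = 6378.14 × 1.1157 ≈ 7116 km.

7116 km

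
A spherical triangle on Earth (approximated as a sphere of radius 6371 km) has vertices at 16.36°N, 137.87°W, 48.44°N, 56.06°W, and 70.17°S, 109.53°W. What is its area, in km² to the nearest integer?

Side lengths (central angles): a = 2.1772, b = 1.5493, c = 1.2646 rad; semiperimeter s = 2.4955.
By l'Huilier's theorem, tan(E/4) = √[tan(s/2) tan((s−a)/2) tan((s−b)/2) tan((s−c)/2)], giving spherical excess E = 1.5790 rad.
Area = E·R² = 1.5790 × (6371)² ≈ 64091987 km².

64091987 km²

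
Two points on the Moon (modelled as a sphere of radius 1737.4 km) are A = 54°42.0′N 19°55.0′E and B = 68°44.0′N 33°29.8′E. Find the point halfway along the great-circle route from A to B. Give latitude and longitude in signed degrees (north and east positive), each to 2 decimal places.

The central angle between A and B is δ = 0.2680 rad.
With f = 0.5, the slerp weights are sin((1−f)δ)/sin δ = 0.5045 and sin(fδ)/sin δ = 0.5045.
Weighted sum of the unit vectors: (0.5045)·(0.5433,0.1968,0.8161) + (0.5045)·(0.3025,0.2002,0.9319) = (0.4267, 0.2003, 0.8819).
Converting back: φ = atan2(z, √(x²+y²)) = 61.88°, λ = atan2(y, x) = 25.15°.

61.88°, 25.15°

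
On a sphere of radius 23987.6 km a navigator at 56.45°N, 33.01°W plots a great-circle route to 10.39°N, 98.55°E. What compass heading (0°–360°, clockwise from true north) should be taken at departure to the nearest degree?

49°

Δλ = 131.560° = 2.2962 rad.
y = sin Δλ · cos φ₂ = (0.7483)(0.9836) = 0.7360
x = cos φ₁ sin φ₂ − sin φ₁ cos φ₂ cos Δλ = (0.5527)(0.1803) − (0.8334)(0.9836)(-0.6634) = 0.6435
θ = atan2(y, x) = 48.84°, so the bearing is 49°.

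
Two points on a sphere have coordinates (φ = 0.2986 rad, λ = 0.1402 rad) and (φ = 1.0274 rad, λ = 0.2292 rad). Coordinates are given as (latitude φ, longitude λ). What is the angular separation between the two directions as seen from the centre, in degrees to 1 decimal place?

41.9°

Let φ₁ = 0.2986 rad, φ₂ = 1.0274 rad, and Δλ = 0.0890 rad.
cos c = sin φ₁ sin φ₂ + cos φ₁ cos φ₂ cos Δλ = (0.2942)(0.8560) + (0.9557)(0.5170)(0.9960) = 0.74402,
so c = arccos(0.74402) = 0.73173 rad.
So the angular separation is 41.9°.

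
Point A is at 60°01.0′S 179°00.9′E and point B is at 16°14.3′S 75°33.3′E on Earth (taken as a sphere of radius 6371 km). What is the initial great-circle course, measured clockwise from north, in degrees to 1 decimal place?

250.4°

With φ₁ = -1.0475, φ₂ = -0.2834, Δλ = -1.8057 rad, the forward-azimuth formula gives
θ = atan2( sin Δλ cos φ₂ , cos φ₁ sin φ₂ − sin φ₁ cos φ₂ cos Δλ ) = atan2(-0.9337, -0.3333) = -109.65°.
Adding 360° brings this into [0°, 360°): 250.4°.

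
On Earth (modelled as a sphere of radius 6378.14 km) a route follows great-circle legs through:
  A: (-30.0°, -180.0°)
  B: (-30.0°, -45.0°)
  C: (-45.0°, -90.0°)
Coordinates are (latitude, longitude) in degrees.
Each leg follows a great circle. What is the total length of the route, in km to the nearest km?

16076 km

Leg A→B: central angle 1.8549 rad, distance 11831.0 km.
Leg B→C: central angle 0.6656 rad, distance 4245.1 km.
Total: 11831.0 + 4245.1 ≈ 16076 km.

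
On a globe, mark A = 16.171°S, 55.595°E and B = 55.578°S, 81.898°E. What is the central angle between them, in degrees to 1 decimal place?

44.2°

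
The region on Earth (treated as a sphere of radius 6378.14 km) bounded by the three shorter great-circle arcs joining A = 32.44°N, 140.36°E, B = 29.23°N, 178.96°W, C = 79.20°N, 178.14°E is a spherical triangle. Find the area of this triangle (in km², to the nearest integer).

10898445 km²

Side lengths (central angles): a = 0.8724, b = 0.8607, c = 0.6086 rad; semiperimeter s = 1.1708.
By l'Huilier's theorem, tan(E/4) = √[tan(s/2) tan((s−a)/2) tan((s−b)/2) tan((s−c)/2)], giving spherical excess E = 0.2679 rad.
Area = E·R² = 0.2679 × (6378.14)² ≈ 10898445 km².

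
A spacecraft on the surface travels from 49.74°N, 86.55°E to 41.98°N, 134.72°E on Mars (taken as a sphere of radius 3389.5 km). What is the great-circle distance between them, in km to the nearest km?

Let φ₁ = 0.8681 rad, φ₂ = 0.7327 rad, and Δλ = 0.8407 rad.
cos c = sin φ₁ sin φ₂ + cos φ₁ cos φ₂ cos Δλ = (0.7631)(0.6689) + (0.6463)(0.7434)(0.6669) = 0.83083,
so c = arccos(0.83083) = 0.59020 rad.
Distance = R·c = 3389.5 × 0.5902 ≈ 2000 km.

2000 km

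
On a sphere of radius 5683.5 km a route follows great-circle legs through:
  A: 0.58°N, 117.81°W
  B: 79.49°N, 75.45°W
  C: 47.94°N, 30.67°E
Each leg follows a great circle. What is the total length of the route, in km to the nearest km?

12654 km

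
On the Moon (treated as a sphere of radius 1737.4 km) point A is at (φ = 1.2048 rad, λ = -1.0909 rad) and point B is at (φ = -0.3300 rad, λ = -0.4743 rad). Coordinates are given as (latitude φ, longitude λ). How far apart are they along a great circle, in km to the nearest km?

2775 km

With latitudes φ₁ = 69.030°, φ₂ = -18.908° and longitude difference Δλ = 35.329°:
cos c = sin φ₁ sin φ₂ + cos φ₁ cos φ₂ cos Δλ = (0.9338)(-0.3240) + (0.3579)(0.9460)(0.8158) = -0.02636,
so c = arccos(-0.02636) = 1.59716 rad.
Distance = R·c = 1737.4 × 1.5972 ≈ 2775 km.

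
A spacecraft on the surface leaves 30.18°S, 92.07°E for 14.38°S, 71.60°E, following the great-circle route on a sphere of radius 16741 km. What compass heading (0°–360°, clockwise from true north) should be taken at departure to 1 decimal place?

With φ₁ = -0.5267, φ₂ = -0.2510, Δλ = -0.3573 rad, the forward-azimuth formula gives
θ = atan2( sin Δλ cos φ₂ , cos φ₁ sin φ₂ − sin φ₁ cos φ₂ cos Δλ ) = atan2(-0.3388, 0.2415) = -54.51°.
Adding 360° brings this into [0°, 360°): 305.5°.

305.5°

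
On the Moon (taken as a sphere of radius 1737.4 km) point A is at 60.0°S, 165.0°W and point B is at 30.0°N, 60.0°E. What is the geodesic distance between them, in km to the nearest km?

4174 km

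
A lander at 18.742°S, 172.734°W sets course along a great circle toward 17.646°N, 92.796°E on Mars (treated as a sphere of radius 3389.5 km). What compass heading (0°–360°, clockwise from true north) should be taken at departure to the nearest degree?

Δλ = -94.470° = -1.6488 rad.
y = sin Δλ · cos φ₂ = (-0.9970)(0.9529) = -0.9500
x = cos φ₁ sin φ₂ − sin φ₁ cos φ₂ cos Δλ = (0.9470)(0.3031) − (-0.3213)(0.9529)(-0.0779) = 0.2632
θ = atan2(y, x) = -74.52°; adding 360° gives 285°.

285°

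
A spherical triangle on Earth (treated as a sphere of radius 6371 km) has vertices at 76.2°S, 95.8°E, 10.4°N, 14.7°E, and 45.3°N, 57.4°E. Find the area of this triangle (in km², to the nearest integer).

46256095 km²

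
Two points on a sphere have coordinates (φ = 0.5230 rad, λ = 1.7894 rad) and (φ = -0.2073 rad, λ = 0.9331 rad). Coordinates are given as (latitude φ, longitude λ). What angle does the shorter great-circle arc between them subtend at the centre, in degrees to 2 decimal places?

With latitudes φ₁ = 29.966°, φ₂ = -11.877° and longitude difference Δλ = -49.062°:
cos c = sin φ₁ sin φ₂ + cos φ₁ cos φ₂ cos Δλ = (0.4995)(-0.2058) + (0.8663)(0.9786)(0.6552) = 0.45269,
so c = arccos(0.45269) = 1.10101 rad.
So the angular separation is 63.08°.

63.08°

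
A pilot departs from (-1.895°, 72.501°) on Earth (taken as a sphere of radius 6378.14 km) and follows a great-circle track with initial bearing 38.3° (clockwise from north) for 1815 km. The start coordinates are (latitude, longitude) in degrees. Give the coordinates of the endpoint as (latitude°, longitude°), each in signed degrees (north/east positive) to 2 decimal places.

10.86°, 82.71°

Angular distance δ = d/R = 1815/6378.14 = 0.28457 rad; initial bearing θ = 0.6685 rad.
sin φ₂ = sin φ₁ cos δ + cos φ₁ sin δ cos θ = (-0.0331)(0.9598) + (0.9995)(0.2807)(0.7848) = 0.1885, so φ₂ = 10.86°.
Δλ = atan2(sin θ sin δ cos φ₁, cos δ − sin φ₁ sin φ₂) = atan2(0.1739, 0.9660) = 10.205°.
λ₂ = 72.501° + 10.205° = 82.71°.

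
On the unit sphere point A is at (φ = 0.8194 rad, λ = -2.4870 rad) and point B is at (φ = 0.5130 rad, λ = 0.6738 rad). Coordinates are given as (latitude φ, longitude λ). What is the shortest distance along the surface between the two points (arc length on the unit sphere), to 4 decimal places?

Let φ₁ = 0.8194 rad, φ₂ = 0.5130 rad, and Δλ = -3.1224 rad.
cos c = sin φ₁ sin φ₂ + cos φ₁ cos φ₂ cos Δλ = (0.7307)(0.4908) + (0.6827)(0.8713)(-0.9998) = -0.23603,
so c = arccos(-0.23603) = 1.80908 rad.
On the unit sphere the arc length equals the central angle: 1.8091.

1.8091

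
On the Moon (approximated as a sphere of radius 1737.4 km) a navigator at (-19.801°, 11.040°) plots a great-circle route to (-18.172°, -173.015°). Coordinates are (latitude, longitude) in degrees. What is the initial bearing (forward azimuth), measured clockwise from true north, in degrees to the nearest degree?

With φ₁ = -0.3456, φ₂ = -0.3172, Δλ = 3.0708 rad, the forward-azimuth formula gives
θ = atan2( sin Δλ cos φ₂ , cos φ₁ sin φ₂ − sin φ₁ cos φ₂ cos Δλ ) = atan2(0.0672, -0.6145) = 173.76°.
So the initial bearing is 174°.

174°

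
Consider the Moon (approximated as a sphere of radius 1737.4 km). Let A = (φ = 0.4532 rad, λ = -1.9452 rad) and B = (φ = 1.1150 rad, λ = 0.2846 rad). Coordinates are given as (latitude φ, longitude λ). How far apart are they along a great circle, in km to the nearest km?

In radians: φ₁ = 0.4532, φ₂ = 1.1150, Δλ = 127.758° = 2.2298 rad.
cos c = sin φ₁ sin φ₂ + cos φ₁ cos φ₂ cos Δλ = (0.4378)(0.8979) + (0.8991)(0.4402)(-0.6123) = 0.15082,
so c = arccos(0.15082) = 1.41940 rad.
Distance = R·c = 1737.4 × 1.4194 ≈ 2466 km.

2466 km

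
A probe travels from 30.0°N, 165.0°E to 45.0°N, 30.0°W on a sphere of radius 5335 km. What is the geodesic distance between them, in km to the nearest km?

In radians: φ₁ = 0.5236, φ₂ = 0.7854, Δλ = 165.000° = 2.8798 rad.
Haversine: a = sin²(Δφ/2) + cos φ₁ cos φ₂ sin²(Δλ/2) = 0.0170 + (0.8660)(0.7071)(0.9830) = 0.61898.
Central angle c = 2·arcsin(√a) = 1.81105 rad.
Distance = R·c = 5335 × 1.8111 ≈ 9662 km.

9662 km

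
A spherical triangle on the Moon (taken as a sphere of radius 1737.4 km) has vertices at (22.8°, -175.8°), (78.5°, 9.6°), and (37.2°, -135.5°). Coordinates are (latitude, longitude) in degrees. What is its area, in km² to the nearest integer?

Side lengths (central angles): a = 1.0903, b = 0.6529, c = 1.3727 rad; semiperimeter s = 1.5580.
By l'Huilier's theorem, tan(E/4) = √[tan(s/2) tan((s−a)/2) tan((s−b)/2) tan((s−c)/2)], giving spherical excess E = 0.4108 rad.
Area = E·R² = 0.4108 × (1737.4)² ≈ 1239905 km².

1239905 km²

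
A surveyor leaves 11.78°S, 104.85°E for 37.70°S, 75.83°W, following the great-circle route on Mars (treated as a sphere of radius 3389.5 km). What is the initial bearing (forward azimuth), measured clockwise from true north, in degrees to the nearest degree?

With φ₁ = -0.2056, φ₂ = -0.6580, Δλ = 3.1297 rad, the forward-azimuth formula gives
θ = atan2( sin Δλ cos φ₂ , cos φ₁ sin φ₂ − sin φ₁ cos φ₂ cos Δλ ) = atan2(0.0094, -0.7602) = 179.29°.
So the initial bearing is 179°.

179°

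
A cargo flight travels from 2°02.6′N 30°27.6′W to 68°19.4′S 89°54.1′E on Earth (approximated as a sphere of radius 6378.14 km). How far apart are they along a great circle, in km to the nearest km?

11432 km

Let φ₁ = 0.0357 rad, φ₂ = -1.1925 rad, and Δλ = 2.1007 rad.
Haversine: a = sin²(Δφ/2) + cos φ₁ cos φ₂ sin²(Δλ/2) = 0.3320 + (0.9994)(0.3694)(0.7527) = 0.60986.
Central angle c = 2·arcsin(√a) = 1.79232 rad.
Distance = R·c = 6378.14 × 1.7923 ≈ 11432 km.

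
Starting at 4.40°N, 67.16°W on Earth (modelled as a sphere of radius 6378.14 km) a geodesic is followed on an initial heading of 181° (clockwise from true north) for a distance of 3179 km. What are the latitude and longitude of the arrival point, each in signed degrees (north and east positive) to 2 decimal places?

Angular distance δ = d/R = 3179/6378.14 = 0.49842 rad; initial bearing θ = 3.1590 rad.
sin φ₂ = sin φ₁ cos δ + cos φ₁ sin δ cos θ = (0.0767)(0.8783) + (0.9971)(0.4780)(-0.9998) = -0.4092, so φ₂ = -24.15°.
Δλ = atan2(sin θ sin δ cos φ₁, cos δ − sin φ₁ sin φ₂) = atan2(-0.0083, 0.9097) = -0.524°.
λ₂ = -67.160° − 0.524° = -67.68°.

-24.15°, -67.68°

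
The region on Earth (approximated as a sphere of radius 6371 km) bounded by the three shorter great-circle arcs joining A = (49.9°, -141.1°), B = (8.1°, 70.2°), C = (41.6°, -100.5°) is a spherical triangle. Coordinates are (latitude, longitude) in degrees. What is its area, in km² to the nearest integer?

Side lengths (central angles): a = 2.2615, b = 0.5083, c = 2.0232 rad; semiperimeter s = 2.3965.
By l'Huilier's theorem, tan(E/4) = √[tan(s/2) tan((s−a)/2) tan((s−b)/2) tan((s−c)/2)], giving spherical excess E = 0.8372 rad.
Area = E·R² = 0.8372 × (6371)² ≈ 33980641 km².

33980641 km²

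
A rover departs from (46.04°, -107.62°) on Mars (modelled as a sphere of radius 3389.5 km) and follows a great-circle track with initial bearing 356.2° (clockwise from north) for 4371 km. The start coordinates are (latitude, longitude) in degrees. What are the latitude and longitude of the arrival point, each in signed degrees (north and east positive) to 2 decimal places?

59.91°, 79.67°

Angular distance δ = d/R = 4371/3389.5 = 1.28957 rad; initial bearing θ = 6.2169 rad.
sin φ₂ = sin φ₁ cos δ + cos φ₁ sin δ cos θ = (0.7198)(0.2775) + (0.6942)(0.9607)(0.9978) = 0.8652, so φ₂ = 59.91°.
Δλ = atan2(sin θ sin δ cos φ₁, cos δ − sin φ₁ sin φ₂) = atan2(-0.0442, -0.3453) = -172.705°.
λ₂ = -107.620° − 172.705° = -280.33° → 79.67° after wrapping to (−180°, 180°].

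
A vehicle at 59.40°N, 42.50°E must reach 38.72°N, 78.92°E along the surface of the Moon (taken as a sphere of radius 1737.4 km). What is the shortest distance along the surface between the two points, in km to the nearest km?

In radians: φ₁ = 1.0367, φ₂ = 0.6758, Δλ = 36.420° = 0.6356 rad.
Haversine: a = sin²(Δφ/2) + cos φ₁ cos φ₂ sin²(Δλ/2) = 0.0322 + (0.5090)(0.7802)(0.0977) = 0.07100.
Central angle c = 2·arcsin(√a) = 0.53944 rad.
Distance = R·c = 1737.4 × 0.5394 ≈ 937 km.

937 km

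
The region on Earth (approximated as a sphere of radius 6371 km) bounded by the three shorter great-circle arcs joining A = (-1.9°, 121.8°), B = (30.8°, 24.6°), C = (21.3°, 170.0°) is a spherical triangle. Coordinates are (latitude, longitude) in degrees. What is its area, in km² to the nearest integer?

Side lengths (central angles): a = 2.0632, b = 0.9165, c = 1.6957 rad; semiperimeter s = 2.3377.
By l'Huilier's theorem, tan(E/4) = √[tan(s/2) tan((s−a)/2) tan((s−b)/2) tan((s−c)/2)], giving spherical excess E = 1.1838 rad.
Area = E·R² = 1.1838 × (6371)² ≈ 48049599 km².

48049599 km²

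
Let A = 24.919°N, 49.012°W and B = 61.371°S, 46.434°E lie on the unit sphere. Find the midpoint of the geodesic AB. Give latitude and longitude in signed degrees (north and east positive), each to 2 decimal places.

-24.87°, -20.04°

Central angle δ = 1.9944 rad. Interpolating on the sphere with fraction f = 0.5:
P = [sin((1−f)δ)·A + sin(fδ)·B] / sin δ = 0.9214·A + 0.9214·B in Cartesian coordinates,
giving P = (0.8524, -0.3109, -0.4205), i.e. latitude -24.87°, longitude -20.04°.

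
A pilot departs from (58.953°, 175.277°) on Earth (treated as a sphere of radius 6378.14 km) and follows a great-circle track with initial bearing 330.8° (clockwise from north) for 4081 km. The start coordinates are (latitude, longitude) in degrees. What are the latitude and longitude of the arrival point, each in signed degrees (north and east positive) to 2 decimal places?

72.95°, 78.85°

Angular distance δ = d/R = 4081/6378.14 = 0.63984 rad; initial bearing θ = 5.7735 rad.
sin φ₂ = sin φ₁ cos δ + cos φ₁ sin δ cos θ = (0.8567)(0.8022) + (0.5157)(0.5971)(0.8729) = 0.9561, so φ₂ = 72.95°.
Δλ = atan2(sin θ sin δ cos φ₁, cos δ − sin φ₁ sin φ₂) = atan2(-0.1502, -0.0169) = -96.426°.
λ₂ = 175.277° − 96.426° = 78.85°.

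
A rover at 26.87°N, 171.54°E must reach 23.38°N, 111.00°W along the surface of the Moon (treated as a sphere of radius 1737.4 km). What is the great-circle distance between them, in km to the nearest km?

2095 km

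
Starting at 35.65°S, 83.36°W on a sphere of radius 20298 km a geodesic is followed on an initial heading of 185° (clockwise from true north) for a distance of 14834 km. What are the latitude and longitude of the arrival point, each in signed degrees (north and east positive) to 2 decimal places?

Angular distance δ = d/R = 14834/20298 = 0.73081 rad; initial bearing θ = 3.2289 rad.
sin φ₂ = sin φ₁ cos δ + cos φ₁ sin δ cos θ = (-0.5828)(0.7446) + (0.8126)(0.6675)(-0.9962) = -0.9743, so φ₂ = -76.99°.
Δλ = atan2(sin θ sin δ cos φ₁, cos δ − sin φ₁ sin φ₂) = atan2(-0.0473, 0.1768) = -14.972°.
λ₂ = -83.360° − 14.972° = -98.33°.

-76.99°, -98.33°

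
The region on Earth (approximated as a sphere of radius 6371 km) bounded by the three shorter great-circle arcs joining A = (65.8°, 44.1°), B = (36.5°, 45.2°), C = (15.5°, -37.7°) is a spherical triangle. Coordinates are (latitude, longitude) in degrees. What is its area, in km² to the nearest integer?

15429053 km²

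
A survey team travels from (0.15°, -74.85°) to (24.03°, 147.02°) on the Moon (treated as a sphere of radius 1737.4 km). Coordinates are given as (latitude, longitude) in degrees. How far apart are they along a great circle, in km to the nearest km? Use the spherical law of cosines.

4026 km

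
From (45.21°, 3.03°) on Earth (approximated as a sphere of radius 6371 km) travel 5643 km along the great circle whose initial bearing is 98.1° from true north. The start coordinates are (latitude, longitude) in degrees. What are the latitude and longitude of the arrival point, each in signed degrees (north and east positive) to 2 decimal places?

21.85°, 58.72°

Angular distance δ = d/R = 5643/6371 = 0.88573 rad; initial bearing θ = 1.7122 rad.
sin φ₂ = sin φ₁ cos δ + cos φ₁ sin δ cos θ = (0.7097)(0.6327) + (0.7045)(0.7744)(-0.1409) = 0.3722, so φ₂ = 21.85°.
Δλ = atan2(sin θ sin δ cos φ₁, cos δ − sin φ₁ sin φ₂) = atan2(0.5401, 0.3686) = 55.689°.
λ₂ = 3.030° + 55.689° = 58.72°.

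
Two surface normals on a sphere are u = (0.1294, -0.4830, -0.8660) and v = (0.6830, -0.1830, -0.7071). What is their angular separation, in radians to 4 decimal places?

u·v = 0.7891; |u| = 1.0000, |v| = 1.0000.
cos θ = (u·v)/(|u||v|) = 0.7891, so θ = 0.6614 rad.

0.6614 rad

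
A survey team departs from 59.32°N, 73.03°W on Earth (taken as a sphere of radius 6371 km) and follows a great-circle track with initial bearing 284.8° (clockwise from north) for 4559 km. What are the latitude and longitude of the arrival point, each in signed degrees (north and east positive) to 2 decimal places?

47.27°, -142.23°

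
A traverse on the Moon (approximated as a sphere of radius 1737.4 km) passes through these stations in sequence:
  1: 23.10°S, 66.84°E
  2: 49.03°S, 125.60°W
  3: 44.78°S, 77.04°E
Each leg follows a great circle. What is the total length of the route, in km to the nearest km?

5796 km

Leg 1→2: central angle 1.8678 rad, distance 3245.2 km.
Leg 2→3: central angle 1.4683 rad, distance 2551.0 km.
Total: 3245.2 + 2551.0 ≈ 5796 km.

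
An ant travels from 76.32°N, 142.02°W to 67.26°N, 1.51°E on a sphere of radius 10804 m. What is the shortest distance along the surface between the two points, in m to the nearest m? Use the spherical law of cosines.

With latitudes φ₁ = 76.320°, φ₂ = 67.260° and longitude difference Δλ = 143.530°:
cos c = sin φ₁ sin φ₂ + cos φ₁ cos φ₂ cos Δλ = (0.9716)(0.9223) + (0.2365)(0.3866)(-0.8042) = 0.82259,
so c = arccos(0.82259) = 0.60485 rad.
Distance = R·c = 10804 × 0.6048 ≈ 6535 m.

6535 m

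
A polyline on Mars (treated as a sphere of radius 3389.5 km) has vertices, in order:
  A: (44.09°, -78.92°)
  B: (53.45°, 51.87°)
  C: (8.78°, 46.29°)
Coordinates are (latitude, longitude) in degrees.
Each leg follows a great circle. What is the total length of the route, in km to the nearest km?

Leg A→B: central angle 1.2875 rad, distance 4364.0 km.
Leg B→C: central angle 0.7836 rad, distance 2656.0 km.
Total: 4364.0 + 2656.0 ≈ 7020 km.

7020 km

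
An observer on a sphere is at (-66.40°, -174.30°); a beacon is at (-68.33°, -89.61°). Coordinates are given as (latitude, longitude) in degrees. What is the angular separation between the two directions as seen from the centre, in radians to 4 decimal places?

In radians: φ₁ = -1.1589, φ₂ = -1.1926, Δλ = 84.690° = 1.4781 rad.
Haversine: a = sin²(Δφ/2) + cos φ₁ cos φ₂ sin²(Δλ/2) = 0.0003 + (0.4003)(0.3693)(0.4537) = 0.06736.
Central angle c = 2·arcsin(√a) = 0.52509 rad.
So the angular separation is 0.5251 rad.

0.5251 rad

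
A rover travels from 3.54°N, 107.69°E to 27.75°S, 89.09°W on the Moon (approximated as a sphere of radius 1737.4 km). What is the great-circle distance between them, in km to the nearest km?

4578 km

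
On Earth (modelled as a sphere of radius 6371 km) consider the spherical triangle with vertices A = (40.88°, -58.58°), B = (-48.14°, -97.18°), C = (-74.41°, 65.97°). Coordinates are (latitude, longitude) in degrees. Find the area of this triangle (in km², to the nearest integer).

46977786 km²

Side lengths (central angles): a = 0.9935, b = 2.4123, c = 1.6641 rad; semiperimeter s = 2.5349.
By l'Huilier's theorem, tan(E/4) = √[tan(s/2) tan((s−a)/2) tan((s−b)/2) tan((s−c)/2)], giving spherical excess E = 1.1574 rad.
Area = E·R² = 1.1574 × (6371)² ≈ 46977786 km².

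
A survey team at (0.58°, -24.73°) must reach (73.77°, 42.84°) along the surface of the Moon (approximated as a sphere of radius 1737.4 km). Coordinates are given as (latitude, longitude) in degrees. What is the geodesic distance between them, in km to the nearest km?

In radians: φ₁ = 0.0101, φ₂ = 1.2875, Δλ = 67.570° = 1.1793 rad.
cos c = sin φ₁ sin φ₂ + cos φ₁ cos φ₂ cos Δλ = (0.0101)(0.9601) + (0.9999)(0.2795)(0.3816) = 0.11636,
so c = arccos(0.11636) = 1.45418 rad.
Distance = R·c = 1737.4 × 1.4542 ≈ 2526 km.

2526 km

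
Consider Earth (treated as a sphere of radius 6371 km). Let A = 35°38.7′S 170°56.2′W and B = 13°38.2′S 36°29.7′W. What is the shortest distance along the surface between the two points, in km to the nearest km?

12738 km

Let φ₁ = -0.6221 rad, φ₂ = -0.2380 rad, and Δλ = 2.3464 rad.
cos c = sin φ₁ sin φ₂ + cos φ₁ cos φ₂ cos Δλ = (-0.5828)(-0.2358) + (0.8126)(0.9718)(-0.7002) = -0.41556,
so c = arccos(-0.41556) = 1.99936 rad.
Distance = R·c = 6371 × 1.9994 ≈ 12738 km.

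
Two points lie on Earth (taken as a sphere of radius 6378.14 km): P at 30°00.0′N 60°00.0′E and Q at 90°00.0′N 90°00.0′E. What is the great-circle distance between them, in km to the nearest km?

6679 km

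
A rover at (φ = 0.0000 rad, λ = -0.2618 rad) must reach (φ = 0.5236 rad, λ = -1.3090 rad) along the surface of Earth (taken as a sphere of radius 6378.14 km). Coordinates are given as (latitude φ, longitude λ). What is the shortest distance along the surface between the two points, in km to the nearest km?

7162 km

Let φ₁ = 0.0000 rad, φ₂ = 0.5236 rad, and Δλ = -1.0472 rad.
cos c = sin φ₁ sin φ₂ + cos φ₁ cos φ₂ cos Δλ = (0.0000)(0.5000) + (1.0000)(0.8660)(0.5000) = 0.43301,
so c = arccos(0.43301) = 1.12297 rad.
Distance = R·c = 6378.14 × 1.1230 ≈ 7162 km.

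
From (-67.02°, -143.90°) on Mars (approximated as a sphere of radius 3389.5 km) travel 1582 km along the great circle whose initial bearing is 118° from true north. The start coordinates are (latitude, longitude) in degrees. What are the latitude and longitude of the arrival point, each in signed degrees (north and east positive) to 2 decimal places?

-64.78°, -75.11°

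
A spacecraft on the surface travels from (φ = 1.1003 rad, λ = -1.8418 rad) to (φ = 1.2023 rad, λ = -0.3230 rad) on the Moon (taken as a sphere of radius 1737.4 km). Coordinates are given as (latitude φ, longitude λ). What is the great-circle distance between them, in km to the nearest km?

With latitudes φ₁ = 63.043°, φ₂ = 68.887° and longitude difference Δλ = 87.021°:
cos c = sin φ₁ sin φ₂ + cos φ₁ cos φ₂ cos Δλ = (0.8913)(0.9329) + (0.4533)(0.3602)(0.0520) = 0.83999,
so c = arccos(0.83999) = 0.57352 rad.
Distance = R·c = 1737.4 × 0.5735 ≈ 996 km.

996 km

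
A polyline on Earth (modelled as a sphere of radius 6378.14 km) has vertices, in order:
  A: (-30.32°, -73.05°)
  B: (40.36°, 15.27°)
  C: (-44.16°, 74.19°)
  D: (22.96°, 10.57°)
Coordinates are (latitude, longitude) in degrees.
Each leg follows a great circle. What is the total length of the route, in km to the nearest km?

Leg A→B: central angle 1.8835 rad, distance 12013.3 km.
Leg B→C: central angle 1.7406 rad, distance 11101.6 km.
Leg C→D: central angle 1.5491 rad, distance 9880.1 km.
Total: 12013.3 + 11101.6 + 9880.1 ≈ 32995 km.

32995 km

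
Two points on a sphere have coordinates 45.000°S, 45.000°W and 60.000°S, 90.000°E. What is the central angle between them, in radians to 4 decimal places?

1.2000 rad

Let φ₁ = -0.7854 rad, φ₂ = -1.0472 rad, and Δλ = 2.3562 rad.
Haversine: a = sin²(Δφ/2) + cos φ₁ cos φ₂ sin²(Δλ/2) = 0.0170 + (0.7071)(0.5000)(0.8536) = 0.31881.
Central angle c = 2·arcsin(√a) = 1.19998 rad.
So the angular separation is 1.2000 rad.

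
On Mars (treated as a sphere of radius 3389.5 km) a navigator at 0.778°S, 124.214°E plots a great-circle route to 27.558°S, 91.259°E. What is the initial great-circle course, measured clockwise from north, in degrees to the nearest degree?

Δλ = -32.955° = -0.5752 rad.
y = sin Δλ · cos φ₂ = (-0.5440)(0.8865) = -0.4823
x = cos φ₁ sin φ₂ − sin φ₁ cos φ₂ cos Δλ = (0.9999)(-0.4626) − (-0.0136)(0.8865)(0.8391) = -0.4525
θ = atan2(y, x) = -133.18°; adding 360° gives 227°.

227°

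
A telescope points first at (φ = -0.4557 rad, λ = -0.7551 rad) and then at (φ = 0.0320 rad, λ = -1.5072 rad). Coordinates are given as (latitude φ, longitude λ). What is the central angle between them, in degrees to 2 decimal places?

With latitudes φ₁ = -26.110°, φ₂ = 1.833° and longitude difference Δλ = -43.092°:
Haversine: a = sin²(Δφ/2) + cos φ₁ cos φ₂ sin²(Δλ/2) = 0.0583 + (0.8980)(0.9995)(0.1349) = 0.17934.
Central angle c = 2·arcsin(√a) = 0.87458 rad.
So the angular separation is 50.11°.

50.11°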